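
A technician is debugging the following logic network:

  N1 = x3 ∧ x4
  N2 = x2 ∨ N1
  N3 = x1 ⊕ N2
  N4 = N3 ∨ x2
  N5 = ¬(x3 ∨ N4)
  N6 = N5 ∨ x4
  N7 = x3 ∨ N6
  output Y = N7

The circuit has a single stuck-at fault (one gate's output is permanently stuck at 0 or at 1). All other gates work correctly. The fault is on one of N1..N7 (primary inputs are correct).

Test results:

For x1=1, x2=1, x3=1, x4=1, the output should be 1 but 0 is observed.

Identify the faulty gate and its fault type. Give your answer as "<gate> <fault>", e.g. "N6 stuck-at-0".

Fault-free values for test 1 (x1=1, x2=1, x3=1, x4=1): N1=1, N2=1, N3=0, N4=1, N5=0, N6=1, N7=1, giving Y=1. Observed 0.
Test 1: faults giving observed 0 are {N7 stuck-at-0}.
Only N7 stuck-at-0 is consistent with every test.

N7 stuck-at-0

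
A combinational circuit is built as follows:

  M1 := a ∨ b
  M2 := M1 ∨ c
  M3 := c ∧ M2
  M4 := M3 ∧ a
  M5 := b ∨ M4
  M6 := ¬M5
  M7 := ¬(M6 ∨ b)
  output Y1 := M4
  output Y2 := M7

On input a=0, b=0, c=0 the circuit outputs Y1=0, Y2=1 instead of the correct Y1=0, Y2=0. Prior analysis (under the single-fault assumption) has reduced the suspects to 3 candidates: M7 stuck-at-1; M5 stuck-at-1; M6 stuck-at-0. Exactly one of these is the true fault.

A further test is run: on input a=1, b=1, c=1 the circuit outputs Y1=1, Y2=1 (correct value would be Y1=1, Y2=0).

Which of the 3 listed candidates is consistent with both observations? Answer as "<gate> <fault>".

M7 stuck-at-1

Evaluate each candidate on input a=1, b=1, c=1:
  M7 stuck-at-1: M1=1, M2=1, M3=1, M4=1, M5=1, M6=0, M7=1 [stuck-at-1] → Y1=1, Y2=1 — matches
  M5 stuck-at-1: M1=1, M2=1, M3=1, M4=1, M5=1 [stuck-at-1], M6=0, M7=0 → Y1=1, Y2=0 — eliminated
  M6 stuck-at-0: M1=1, M2=1, M3=1, M4=1, M5=1, M6=0 [stuck-at-0], M7=0 → Y1=1, Y2=0 — eliminated
Only M7 stuck-at-1 reproduces the observed Y1=1, Y2=1.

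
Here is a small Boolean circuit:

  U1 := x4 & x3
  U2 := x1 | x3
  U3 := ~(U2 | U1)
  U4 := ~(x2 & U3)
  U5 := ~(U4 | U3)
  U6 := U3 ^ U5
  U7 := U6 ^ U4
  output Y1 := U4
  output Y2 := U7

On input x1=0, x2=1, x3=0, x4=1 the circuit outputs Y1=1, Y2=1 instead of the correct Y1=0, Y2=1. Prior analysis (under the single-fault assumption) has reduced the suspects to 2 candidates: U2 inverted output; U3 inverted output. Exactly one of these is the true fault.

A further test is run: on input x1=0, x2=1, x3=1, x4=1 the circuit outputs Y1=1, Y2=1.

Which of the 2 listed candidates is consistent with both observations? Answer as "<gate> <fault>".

U2 inverted output

Evaluate each candidate on input x1=0, x2=1, x3=1, x4=1:
  U2 inverted output: U1=1, U2=0 [inverted output], U3=0, U4=1, U5=0, U6=0, U7=1 → Y1=1, Y2=1 — matches
  U3 inverted output: U1=1, U2=1, U3=1 [inverted output], U4=0, U5=0, U6=1, U7=1 → Y1=0, Y2=1 — eliminated
Only U2 inverted output reproduces the observed Y1=1, Y2=1.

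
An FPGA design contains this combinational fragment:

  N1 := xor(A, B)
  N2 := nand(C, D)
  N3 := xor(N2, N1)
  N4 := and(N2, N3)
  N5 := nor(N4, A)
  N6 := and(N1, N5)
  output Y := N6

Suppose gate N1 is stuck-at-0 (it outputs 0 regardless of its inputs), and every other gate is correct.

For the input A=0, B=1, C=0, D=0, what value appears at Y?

0

Propagate with N1 forced: N1=0 [stuck-at-0], N2=1, N3=1, N4=1, N5=0, N6=0.
So Y = 0. (Without the fault it would be 1.)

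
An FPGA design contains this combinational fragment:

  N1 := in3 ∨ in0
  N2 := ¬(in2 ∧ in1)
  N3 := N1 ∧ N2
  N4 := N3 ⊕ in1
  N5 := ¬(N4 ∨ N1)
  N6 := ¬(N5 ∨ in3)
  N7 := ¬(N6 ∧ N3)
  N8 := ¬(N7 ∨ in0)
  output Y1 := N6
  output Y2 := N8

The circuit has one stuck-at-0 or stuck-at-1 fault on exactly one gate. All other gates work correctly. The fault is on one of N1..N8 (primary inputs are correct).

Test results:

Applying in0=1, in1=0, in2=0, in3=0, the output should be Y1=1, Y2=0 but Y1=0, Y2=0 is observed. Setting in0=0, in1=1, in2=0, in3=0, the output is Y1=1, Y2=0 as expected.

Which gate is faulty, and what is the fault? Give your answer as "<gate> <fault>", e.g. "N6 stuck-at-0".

Fault-free values for test 1 (in0=1, in1=0, in2=0, in3=0): N1=1, N2=1, N3=1, N4=1, N5=0, N6=1, N7=0, N8=0, giving Y1=1, Y2=0. Observed Y1=0, Y2=0.
Test 1: faults giving observed Y1=0, Y2=0 are {N1 stuck-at-0, N5 stuck-at-1, N6 stuck-at-0}.
Test 2 (in0=0, in1=1, in2=0, in3=0): fault-free N1=0, N2=1, N3=0, N4=1, N5=0, N6=1, N7=1, N8=0 → Y1=1, Y2=0; observed Y1=1, Y2=0. Eliminates N5 stuck-at-1, N6 stuck-at-0.
Only N1 stuck-at-0 is consistent with every test.

N1 stuck-at-0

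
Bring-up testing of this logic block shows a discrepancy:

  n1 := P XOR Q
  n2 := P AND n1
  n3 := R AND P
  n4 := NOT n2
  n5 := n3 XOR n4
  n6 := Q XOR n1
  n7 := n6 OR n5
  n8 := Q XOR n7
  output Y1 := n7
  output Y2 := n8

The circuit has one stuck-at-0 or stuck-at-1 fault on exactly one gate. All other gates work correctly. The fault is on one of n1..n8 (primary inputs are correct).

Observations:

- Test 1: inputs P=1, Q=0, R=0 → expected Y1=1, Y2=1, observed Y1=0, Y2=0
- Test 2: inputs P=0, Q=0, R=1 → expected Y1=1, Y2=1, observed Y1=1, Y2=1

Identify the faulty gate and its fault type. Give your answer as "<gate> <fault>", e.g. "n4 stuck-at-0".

Fault-free values for test 1 (P=1, Q=0, R=0): n1=1, n2=1, n3=0, n4=0, n5=0, n6=1, n7=1, n8=1, giving Y1=1, Y2=1. Observed Y1=0, Y2=0.
Test 1: faults giving observed Y1=0, Y2=0 are {n6 stuck-at-0, n7 stuck-at-0}.
Test 2 (P=0, Q=0, R=1): fault-free n1=0, n2=0, n3=0, n4=1, n5=1, n6=0, n7=1, n8=1 → Y1=1, Y2=1; observed Y1=1, Y2=1. Eliminates n7 stuck-at-0.
Only n6 stuck-at-0 is consistent with every test.

n6 stuck-at-0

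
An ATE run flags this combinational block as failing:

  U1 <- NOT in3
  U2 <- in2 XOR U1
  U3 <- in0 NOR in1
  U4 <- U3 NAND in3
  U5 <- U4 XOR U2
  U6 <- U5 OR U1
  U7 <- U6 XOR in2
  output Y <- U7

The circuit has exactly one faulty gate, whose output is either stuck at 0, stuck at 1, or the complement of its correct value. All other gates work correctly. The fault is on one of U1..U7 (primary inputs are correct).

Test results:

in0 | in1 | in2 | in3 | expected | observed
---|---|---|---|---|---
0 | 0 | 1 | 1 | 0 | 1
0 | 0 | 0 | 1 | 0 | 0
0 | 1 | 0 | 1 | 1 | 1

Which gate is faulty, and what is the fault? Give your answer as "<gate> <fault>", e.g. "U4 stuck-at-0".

U2 stuck-at-0

Fault-free values for test 1 (in0=0, in1=0, in2=1, in3=1): U1=0, U2=1, U3=1, U4=0, U5=1, U6=1, U7=0, giving Y=0. Observed 1.
Test 1: faults giving observed 1 are {U2 stuck-at-0, U2 inverted output, U3 stuck-at-0, U3 inverted output, U4 stuck-at-1, U4 inverted output, U5 stuck-at-0, U5 inverted output, U6 stuck-at-0, U6 inverted output, U7 stuck-at-1, U7 inverted output}.
Test 2 (in0=0, in1=0, in2=0, in3=1): fault-free U1=0, U2=0, U3=1, U4=0, U5=0, U6=0, U7=0 → 0; observed 0. Eliminates U2 inverted output, U3 stuck-at-0, U3 inverted output, U4 stuck-at-1, U4 inverted output, U5 inverted output, U6 inverted output, U7 stuck-at-1, U7 inverted output.
Test 3 (in0=0, in1=1, in2=0, in3=1): fault-free U1=0, U2=0, U3=0, U4=1, U5=1, U6=1, U7=1 → 1; observed 1. Eliminates U5 stuck-at-0, U6 stuck-at-0.
Only U2 stuck-at-0 is consistent with every test.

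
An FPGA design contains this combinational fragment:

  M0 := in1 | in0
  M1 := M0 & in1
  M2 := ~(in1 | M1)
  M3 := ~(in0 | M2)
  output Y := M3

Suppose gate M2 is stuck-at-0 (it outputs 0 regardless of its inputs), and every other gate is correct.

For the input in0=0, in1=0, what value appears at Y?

1

Propagate with M2 forced: M0=0, M1=0, M2=0 [stuck-at-0], M3=1.
So Y = 1. (Without the fault it would be 0.)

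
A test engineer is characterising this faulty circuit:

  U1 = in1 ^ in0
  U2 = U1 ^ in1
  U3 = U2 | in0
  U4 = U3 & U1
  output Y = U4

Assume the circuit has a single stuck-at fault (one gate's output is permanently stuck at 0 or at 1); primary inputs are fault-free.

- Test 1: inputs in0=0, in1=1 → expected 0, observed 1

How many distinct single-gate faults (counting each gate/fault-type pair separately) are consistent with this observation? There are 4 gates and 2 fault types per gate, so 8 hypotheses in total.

Fault-free: U1=1, U2=0, U3=0, U4=0 → 0. Observed 1.
  U1 stuck-at-0: output 0 ✗
  U1 stuck-at-1: output 0 ✗
  U2 stuck-at-0: output 0 ✗
  U2 stuck-at-1: output 1 ✓
  U3 stuck-at-0: output 0 ✗
  U3 stuck-at-1: output 1 ✓
  U4 stuck-at-0: output 0 ✗
  U4 stuck-at-1: output 1 ✓
Consistent faults: {U2 stuck-at-1, U3 stuck-at-1, U4 stuck-at-1} — 3 in all.

3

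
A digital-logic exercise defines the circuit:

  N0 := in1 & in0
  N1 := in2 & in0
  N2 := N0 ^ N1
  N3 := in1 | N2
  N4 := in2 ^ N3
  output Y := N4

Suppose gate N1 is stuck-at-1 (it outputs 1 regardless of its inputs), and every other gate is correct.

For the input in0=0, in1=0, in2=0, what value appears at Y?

1

Propagate with N1 forced: N0=0, N1=1 [stuck-at-1], N2=1, N3=1, N4=1.
So Y = 1. (Without the fault it would be 0.)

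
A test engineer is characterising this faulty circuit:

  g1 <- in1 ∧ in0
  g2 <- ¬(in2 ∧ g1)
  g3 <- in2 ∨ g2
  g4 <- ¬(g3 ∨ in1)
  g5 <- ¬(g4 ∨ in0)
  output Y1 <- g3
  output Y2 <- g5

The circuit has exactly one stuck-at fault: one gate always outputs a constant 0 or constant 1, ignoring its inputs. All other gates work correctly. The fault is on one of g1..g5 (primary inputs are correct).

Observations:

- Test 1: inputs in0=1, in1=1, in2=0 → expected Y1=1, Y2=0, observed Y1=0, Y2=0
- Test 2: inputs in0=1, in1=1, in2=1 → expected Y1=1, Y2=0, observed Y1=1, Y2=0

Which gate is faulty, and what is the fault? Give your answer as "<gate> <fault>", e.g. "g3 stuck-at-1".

Fault-free values for test 1 (in0=1, in1=1, in2=0): g1=1, g2=1, g3=1, g4=0, g5=0, giving Y1=1, Y2=0. Observed Y1=0, Y2=0.
Test 1: faults giving observed Y1=0, Y2=0 are {g2 stuck-at-0, g3 stuck-at-0}.
Test 2 (in0=1, in1=1, in2=1): fault-free g1=1, g2=0, g3=1, g4=0, g5=0 → Y1=1, Y2=0; observed Y1=1, Y2=0. Eliminates g3 stuck-at-0.
Only g2 stuck-at-0 is consistent with every test.

g2 stuck-at-0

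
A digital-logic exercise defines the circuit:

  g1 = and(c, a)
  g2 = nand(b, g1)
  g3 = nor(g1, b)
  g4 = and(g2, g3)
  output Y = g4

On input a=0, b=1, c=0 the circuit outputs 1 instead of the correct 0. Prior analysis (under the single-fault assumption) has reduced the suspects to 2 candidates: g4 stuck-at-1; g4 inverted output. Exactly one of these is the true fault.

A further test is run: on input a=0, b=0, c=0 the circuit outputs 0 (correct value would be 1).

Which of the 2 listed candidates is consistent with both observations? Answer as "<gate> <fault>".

g4 inverted output

Evaluate each candidate on input a=0, b=0, c=0:
  g4 stuck-at-1: g1=0, g2=1, g3=1, g4=1 [stuck-at-1] → 1 — eliminated
  g4 inverted output: g1=0, g2=1, g3=1, g4=0 [inverted output] → 0 — matches
Only g4 inverted output reproduces the observed 0.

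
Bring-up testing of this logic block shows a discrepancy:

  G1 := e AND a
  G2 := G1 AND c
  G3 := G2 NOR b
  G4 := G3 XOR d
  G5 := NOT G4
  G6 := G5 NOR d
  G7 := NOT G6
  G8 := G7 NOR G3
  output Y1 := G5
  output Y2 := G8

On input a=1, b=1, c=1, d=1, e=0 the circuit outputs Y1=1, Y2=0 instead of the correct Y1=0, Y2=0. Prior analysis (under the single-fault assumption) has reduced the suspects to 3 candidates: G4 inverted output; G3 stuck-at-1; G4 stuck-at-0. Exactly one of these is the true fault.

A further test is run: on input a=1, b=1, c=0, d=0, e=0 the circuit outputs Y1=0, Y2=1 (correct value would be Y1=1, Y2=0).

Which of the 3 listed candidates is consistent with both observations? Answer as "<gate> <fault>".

G4 inverted output

Evaluate each candidate on input a=1, b=1, c=0, d=0, e=0:
  G4 inverted output: G1=0, G2=0, G3=0, G4=1 [inverted output], G5=0, G6=1, G7=0, G8=1 → Y1=0, Y2=1 — matches
  G3 stuck-at-1: G1=0, G2=0, G3=1 [stuck-at-1], G4=1, G5=0, G6=1, G7=0, G8=0 → Y1=0, Y2=0 — eliminated
  G4 stuck-at-0: G1=0, G2=0, G3=0, G4=0 [stuck-at-0], G5=1, G6=0, G7=1, G8=0 → Y1=1, Y2=0 — eliminated
Only G4 inverted output reproduces the observed Y1=0, Y2=1.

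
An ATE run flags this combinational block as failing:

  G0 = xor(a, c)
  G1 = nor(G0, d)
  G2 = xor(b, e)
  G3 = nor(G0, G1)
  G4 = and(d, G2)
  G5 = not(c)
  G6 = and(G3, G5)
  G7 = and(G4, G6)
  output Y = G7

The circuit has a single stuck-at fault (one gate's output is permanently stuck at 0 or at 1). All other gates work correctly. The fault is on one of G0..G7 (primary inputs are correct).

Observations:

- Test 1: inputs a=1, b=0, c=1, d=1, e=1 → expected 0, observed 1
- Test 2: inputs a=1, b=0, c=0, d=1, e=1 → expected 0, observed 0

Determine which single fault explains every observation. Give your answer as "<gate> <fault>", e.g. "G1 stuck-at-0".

Fault-free values for test 1 (a=1, b=0, c=1, d=1, e=1): G0=0, G1=0, G2=1, G3=1, G4=1, G5=0, G6=0, G7=0, giving Y=0. Observed 1.
Test 1: faults giving observed 1 are {G5 stuck-at-1, G6 stuck-at-1, G7 stuck-at-1}.
Test 2 (a=1, b=0, c=0, d=1, e=1): fault-free G0=1, G1=0, G2=1, G3=0, G4=1, G5=1, G6=0, G7=0 → 0; observed 0. Eliminates G6 stuck-at-1, G7 stuck-at-1.
Only G5 stuck-at-1 is consistent with every test.

G5 stuck-at-1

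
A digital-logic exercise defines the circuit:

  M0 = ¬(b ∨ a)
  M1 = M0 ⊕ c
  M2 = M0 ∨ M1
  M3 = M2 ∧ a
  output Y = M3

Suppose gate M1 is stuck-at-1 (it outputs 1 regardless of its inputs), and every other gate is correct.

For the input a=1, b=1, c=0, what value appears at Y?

1

Propagate with M1 forced: M0=0, M1=1 [stuck-at-1], M2=1, M3=1.
So Y = 1. (Without the fault it would be 0.)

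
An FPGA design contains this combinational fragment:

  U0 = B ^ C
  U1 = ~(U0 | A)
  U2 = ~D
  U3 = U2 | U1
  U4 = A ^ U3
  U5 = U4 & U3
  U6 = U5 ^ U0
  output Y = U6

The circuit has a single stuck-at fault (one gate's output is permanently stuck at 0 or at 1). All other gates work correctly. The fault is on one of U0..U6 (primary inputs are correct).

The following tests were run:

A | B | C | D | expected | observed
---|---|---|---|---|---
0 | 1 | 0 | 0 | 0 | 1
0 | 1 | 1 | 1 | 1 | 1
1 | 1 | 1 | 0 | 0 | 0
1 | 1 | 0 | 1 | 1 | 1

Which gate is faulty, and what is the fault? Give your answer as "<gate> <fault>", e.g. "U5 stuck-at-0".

U2 stuck-at-0

Fault-free values for test 1 (A=0, B=1, C=0, D=0): U0=1, U1=0, U2=1, U3=1, U4=1, U5=1, U6=0, giving Y=0. Observed 1.
Test 1: faults giving observed 1 are {U0 stuck-at-0, U2 stuck-at-0, U3 stuck-at-0, U4 stuck-at-0, U5 stuck-at-0, U6 stuck-at-1}.
Test 2 (A=0, B=1, C=1, D=1): fault-free U0=0, U1=1, U2=0, U3=1, U4=1, U5=1, U6=1 → 1; observed 1. Eliminates U3 stuck-at-0, U4 stuck-at-0, U5 stuck-at-0.
Test 3 (A=1, B=1, C=1, D=0): fault-free U0=0, U1=0, U2=1, U3=1, U4=0, U5=0, U6=0 → 0; observed 0. Eliminates U6 stuck-at-1.
Test 4 (A=1, B=1, C=0, D=1): fault-free U0=1, U1=0, U2=0, U3=0, U4=1, U5=0, U6=1 → 1; observed 1. Eliminates U0 stuck-at-0.
Only U2 stuck-at-0 is consistent with every test.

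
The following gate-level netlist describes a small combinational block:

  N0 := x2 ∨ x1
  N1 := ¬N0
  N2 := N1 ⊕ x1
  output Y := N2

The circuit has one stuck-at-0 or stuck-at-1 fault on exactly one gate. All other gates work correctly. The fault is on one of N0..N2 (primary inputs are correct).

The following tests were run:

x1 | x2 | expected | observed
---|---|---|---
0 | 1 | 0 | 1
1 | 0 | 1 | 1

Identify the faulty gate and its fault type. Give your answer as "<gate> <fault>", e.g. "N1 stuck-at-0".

Fault-free values for test 1 (x1=0, x2=1): N0=1, N1=0, N2=0, giving Y=0. Observed 1.
Test 1: faults giving observed 1 are {N0 stuck-at-0, N1 stuck-at-1, N2 stuck-at-1}.
Test 2 (x1=1, x2=0): fault-free N0=1, N1=0, N2=1 → 1; observed 1. Eliminates N0 stuck-at-0, N1 stuck-at-1.
Only N2 stuck-at-1 is consistent with every test.

N2 stuck-at-1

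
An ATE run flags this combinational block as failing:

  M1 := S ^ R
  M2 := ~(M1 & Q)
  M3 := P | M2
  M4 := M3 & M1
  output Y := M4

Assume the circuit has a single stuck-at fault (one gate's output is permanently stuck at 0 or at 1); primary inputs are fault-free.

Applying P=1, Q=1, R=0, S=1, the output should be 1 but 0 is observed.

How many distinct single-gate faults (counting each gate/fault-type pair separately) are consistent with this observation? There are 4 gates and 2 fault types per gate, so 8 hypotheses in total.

Fault-free: M1=1, M2=0, M3=1, M4=1 → 1. Observed 0.
  M1 stuck-at-0: output 0 ✓
  M1 stuck-at-1: output 1 ✗
  M2 stuck-at-0: output 1 ✗
  M2 stuck-at-1: output 1 ✗
  M3 stuck-at-0: output 0 ✓
  M3 stuck-at-1: output 1 ✗
  M4 stuck-at-0: output 0 ✓
  M4 stuck-at-1: output 1 ✗
Consistent faults: {M1 stuck-at-0, M3 stuck-at-0, M4 stuck-at-0} — 3 in all.

3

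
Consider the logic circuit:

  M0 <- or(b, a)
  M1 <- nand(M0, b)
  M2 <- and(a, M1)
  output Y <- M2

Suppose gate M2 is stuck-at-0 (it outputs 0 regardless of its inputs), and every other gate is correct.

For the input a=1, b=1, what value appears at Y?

Propagate with M2 forced: M0=1, M1=0, M2=0 [stuck-at-0].
So Y = 0. (Same as the fault-free value — the fault is masked on this input.)

0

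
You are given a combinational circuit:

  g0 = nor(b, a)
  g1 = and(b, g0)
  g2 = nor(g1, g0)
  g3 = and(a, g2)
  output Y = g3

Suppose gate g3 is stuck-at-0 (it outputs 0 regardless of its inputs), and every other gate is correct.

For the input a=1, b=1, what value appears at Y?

0

Propagate with g3 forced: g0=0, g1=0, g2=1, g3=0 [stuck-at-0].
So Y = 0. (Without the fault it would be 1.)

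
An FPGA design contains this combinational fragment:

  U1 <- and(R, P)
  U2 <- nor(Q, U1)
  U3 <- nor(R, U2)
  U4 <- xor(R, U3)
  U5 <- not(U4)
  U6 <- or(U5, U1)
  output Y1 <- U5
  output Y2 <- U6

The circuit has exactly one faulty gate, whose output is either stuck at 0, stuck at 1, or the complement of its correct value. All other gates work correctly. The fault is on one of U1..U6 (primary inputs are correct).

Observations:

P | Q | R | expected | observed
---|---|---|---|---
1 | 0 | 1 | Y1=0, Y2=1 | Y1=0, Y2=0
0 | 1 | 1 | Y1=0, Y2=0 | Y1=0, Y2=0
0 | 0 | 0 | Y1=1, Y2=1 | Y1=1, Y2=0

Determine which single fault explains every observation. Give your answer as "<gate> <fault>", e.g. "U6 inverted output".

U6 stuck-at-0

Fault-free values for test 1 (P=1, Q=0, R=1): U1=1, U2=0, U3=0, U4=1, U5=0, U6=1, giving Y1=0, Y2=1. Observed Y1=0, Y2=0.
Test 1: faults giving observed Y1=0, Y2=0 are {U1 stuck-at-0, U1 inverted output, U6 stuck-at-0, U6 inverted output}.
Test 2 (P=0, Q=1, R=1): fault-free U1=0, U2=0, U3=0, U4=1, U5=0, U6=0 → Y1=0, Y2=0; observed Y1=0, Y2=0. Eliminates U1 inverted output, U6 inverted output.
Test 3 (P=0, Q=0, R=0): fault-free U1=0, U2=1, U3=0, U4=0, U5=1, U6=1 → Y1=1, Y2=1; observed Y1=1, Y2=0. Eliminates U1 stuck-at-0.
Only U6 stuck-at-0 is consistent with every test.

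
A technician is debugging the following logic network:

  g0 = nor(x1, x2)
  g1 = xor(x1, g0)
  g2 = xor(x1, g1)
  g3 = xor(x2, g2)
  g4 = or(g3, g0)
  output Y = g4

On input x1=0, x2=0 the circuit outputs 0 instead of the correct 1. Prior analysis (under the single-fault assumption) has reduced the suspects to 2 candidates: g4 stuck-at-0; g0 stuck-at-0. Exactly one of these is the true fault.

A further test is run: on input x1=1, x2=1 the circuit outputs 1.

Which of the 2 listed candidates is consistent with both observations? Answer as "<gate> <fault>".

Evaluate each candidate on input x1=1, x2=1:
  g4 stuck-at-0: g0=0, g1=1, g2=0, g3=1, g4=0 [stuck-at-0] → 0 — eliminated
  g0 stuck-at-0: g0=0 [stuck-at-0], g1=1, g2=0, g3=1, g4=1 → 1 — matches
Only g0 stuck-at-0 reproduces the observed 1.

g0 stuck-at-0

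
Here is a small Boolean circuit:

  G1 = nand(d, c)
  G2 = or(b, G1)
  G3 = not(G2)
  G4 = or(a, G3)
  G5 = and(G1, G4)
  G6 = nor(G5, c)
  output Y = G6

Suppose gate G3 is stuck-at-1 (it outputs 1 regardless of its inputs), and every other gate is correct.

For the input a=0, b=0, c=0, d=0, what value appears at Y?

0

Propagate with G3 forced: G1=1, G2=1, G3=1 [stuck-at-1], G4=1, G5=1, G6=0.
So Y = 0. (Without the fault it would be 1.)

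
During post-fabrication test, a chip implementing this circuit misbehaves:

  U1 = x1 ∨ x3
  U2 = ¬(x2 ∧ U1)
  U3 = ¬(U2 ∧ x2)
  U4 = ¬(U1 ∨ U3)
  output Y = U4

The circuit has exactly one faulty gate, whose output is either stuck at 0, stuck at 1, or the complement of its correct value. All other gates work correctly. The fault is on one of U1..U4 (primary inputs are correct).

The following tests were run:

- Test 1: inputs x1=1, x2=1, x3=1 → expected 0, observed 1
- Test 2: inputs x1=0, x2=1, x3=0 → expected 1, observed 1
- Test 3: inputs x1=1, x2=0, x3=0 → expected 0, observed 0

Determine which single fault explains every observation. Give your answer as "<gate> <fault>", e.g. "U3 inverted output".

Fault-free values for test 1 (x1=1, x2=1, x3=1): U1=1, U2=0, U3=1, U4=0, giving Y=0. Observed 1.
Test 1: faults giving observed 1 are {U1 stuck-at-0, U1 inverted output, U4 stuck-at-1, U4 inverted output}.
Test 2 (x1=0, x2=1, x3=0): fault-free U1=0, U2=1, U3=0, U4=1 → 1; observed 1. Eliminates U1 inverted output, U4 inverted output.
Test 3 (x1=1, x2=0, x3=0): fault-free U1=1, U2=1, U3=1, U4=0 → 0; observed 0. Eliminates U4 stuck-at-1.
Only U1 stuck-at-0 is consistent with every test.

U1 stuck-at-0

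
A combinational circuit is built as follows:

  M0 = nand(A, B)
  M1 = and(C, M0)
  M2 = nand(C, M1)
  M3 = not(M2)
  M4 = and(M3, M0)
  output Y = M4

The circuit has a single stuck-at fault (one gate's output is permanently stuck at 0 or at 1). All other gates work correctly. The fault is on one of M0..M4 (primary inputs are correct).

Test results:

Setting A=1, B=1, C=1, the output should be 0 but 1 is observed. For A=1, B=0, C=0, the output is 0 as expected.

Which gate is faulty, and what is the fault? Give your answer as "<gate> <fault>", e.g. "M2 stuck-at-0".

Fault-free values for test 1 (A=1, B=1, C=1): M0=0, M1=0, M2=1, M3=0, M4=0, giving Y=0. Observed 1.
Test 1: faults giving observed 1 are {M0 stuck-at-1, M4 stuck-at-1}.
Test 2 (A=1, B=0, C=0): fault-free M0=1, M1=0, M2=1, M3=0, M4=0 → 0; observed 0. Eliminates M4 stuck-at-1.
Only M0 stuck-at-1 is consistent with every test.

M0 stuck-at-1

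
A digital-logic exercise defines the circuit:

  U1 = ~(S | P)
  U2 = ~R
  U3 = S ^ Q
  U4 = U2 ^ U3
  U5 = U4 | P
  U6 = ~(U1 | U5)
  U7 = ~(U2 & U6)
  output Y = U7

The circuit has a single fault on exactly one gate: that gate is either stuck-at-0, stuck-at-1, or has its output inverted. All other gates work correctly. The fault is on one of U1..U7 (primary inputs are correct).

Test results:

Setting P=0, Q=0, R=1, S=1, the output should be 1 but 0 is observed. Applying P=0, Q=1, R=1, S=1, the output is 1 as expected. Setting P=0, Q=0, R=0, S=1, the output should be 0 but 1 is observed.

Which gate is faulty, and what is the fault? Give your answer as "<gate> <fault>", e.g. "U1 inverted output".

U2 inverted output

Fault-free values for test 1 (P=0, Q=0, R=1, S=1): U1=0, U2=0, U3=1, U4=1, U5=1, U6=0, U7=1, giving Y=1. Observed 0.
Test 1: faults giving observed 0 are {U2 stuck-at-1, U2 inverted output, U7 stuck-at-0, U7 inverted output}.
Test 2 (P=0, Q=1, R=1, S=1): fault-free U1=0, U2=0, U3=0, U4=0, U5=0, U6=1, U7=1 → 1; observed 1. Eliminates U7 stuck-at-0, U7 inverted output.
Test 3 (P=0, Q=0, R=0, S=1): fault-free U1=0, U2=1, U3=1, U4=0, U5=0, U6=1, U7=0 → 0; observed 1. Eliminates U2 stuck-at-1.
Only U2 inverted output is consistent with every test.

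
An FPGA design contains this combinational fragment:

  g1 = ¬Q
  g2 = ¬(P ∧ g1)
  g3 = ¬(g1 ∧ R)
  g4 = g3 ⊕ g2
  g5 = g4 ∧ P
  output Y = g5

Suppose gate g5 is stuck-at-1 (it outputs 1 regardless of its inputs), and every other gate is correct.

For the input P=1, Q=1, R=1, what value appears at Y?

1

Propagate with g5 forced: g1=0, g2=1, g3=1, g4=0, g5=1 [stuck-at-1].
So Y = 1. (Without the fault it would be 0.)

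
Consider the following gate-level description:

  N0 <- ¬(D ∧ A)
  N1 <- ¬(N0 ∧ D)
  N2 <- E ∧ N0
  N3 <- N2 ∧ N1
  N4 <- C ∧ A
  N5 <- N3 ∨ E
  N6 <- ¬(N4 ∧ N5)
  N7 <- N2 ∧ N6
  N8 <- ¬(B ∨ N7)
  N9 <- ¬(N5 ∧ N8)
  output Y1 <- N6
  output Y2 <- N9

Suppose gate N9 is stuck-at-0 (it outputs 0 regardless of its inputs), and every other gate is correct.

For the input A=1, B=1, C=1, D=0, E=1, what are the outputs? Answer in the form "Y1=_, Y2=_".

Propagate with N9 forced: N0=1, N1=1, N2=1, N3=1, N4=1, N5=1, N6=0, N7=0, N8=0, N9=0 [stuck-at-0].
So the outputs are Y1=0, Y2=0. (Without the fault they would be Y1=0, Y2=1.)

Y1=0, Y2=0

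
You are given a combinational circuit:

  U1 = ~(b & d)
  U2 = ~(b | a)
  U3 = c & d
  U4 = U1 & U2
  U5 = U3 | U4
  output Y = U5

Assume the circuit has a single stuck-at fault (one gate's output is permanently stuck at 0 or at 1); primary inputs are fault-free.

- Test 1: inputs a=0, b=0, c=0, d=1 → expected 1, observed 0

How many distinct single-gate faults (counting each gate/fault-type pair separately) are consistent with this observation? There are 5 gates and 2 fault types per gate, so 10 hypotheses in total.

Fault-free: U1=1, U2=1, U3=0, U4=1, U5=1 → 1. Observed 0.
  U1 stuck-at-0: output 0 ✓
  U1 stuck-at-1: output 1 ✗
  U2 stuck-at-0: output 0 ✓
  U2 stuck-at-1: output 1 ✗
  U3 stuck-at-0: output 1 ✗
  U3 stuck-at-1: output 1 ✗
  U4 stuck-at-0: output 0 ✓
  U4 stuck-at-1: output 1 ✗
  U5 stuck-at-0: output 0 ✓
  U5 stuck-at-1: output 1 ✗
Consistent faults: {U1 stuck-at-0, U2 stuck-at-0, U4 stuck-at-0, U5 stuck-at-0} — 4 in all.

4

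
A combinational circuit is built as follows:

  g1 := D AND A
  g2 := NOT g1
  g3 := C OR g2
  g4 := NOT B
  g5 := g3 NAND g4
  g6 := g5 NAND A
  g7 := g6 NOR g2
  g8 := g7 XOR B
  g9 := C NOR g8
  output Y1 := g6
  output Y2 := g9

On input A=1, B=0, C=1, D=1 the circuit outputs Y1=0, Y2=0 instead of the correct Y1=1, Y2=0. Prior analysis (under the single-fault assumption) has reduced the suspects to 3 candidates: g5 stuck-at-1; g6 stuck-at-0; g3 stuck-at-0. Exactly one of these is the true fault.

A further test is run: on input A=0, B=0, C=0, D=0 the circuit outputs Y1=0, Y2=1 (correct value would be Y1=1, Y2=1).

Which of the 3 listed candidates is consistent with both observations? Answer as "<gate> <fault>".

Evaluate each candidate on input A=0, B=0, C=0, D=0:
  g5 stuck-at-1: g1=0, g2=1, g3=1, g4=1, g5=1 [stuck-at-1], g6=1, g7=0, g8=0, g9=1 → Y1=1, Y2=1 — eliminated
  g6 stuck-at-0: g1=0, g2=1, g3=1, g4=1, g5=0, g6=0 [stuck-at-0], g7=0, g8=0, g9=1 → Y1=0, Y2=1 — matches
  g3 stuck-at-0: g1=0, g2=1, g3=0 [stuck-at-0], g4=1, g5=1, g6=1, g7=0, g8=0, g9=1 → Y1=1, Y2=1 — eliminated
Only g6 stuck-at-0 reproduces the observed Y1=0, Y2=1.

g6 stuck-at-0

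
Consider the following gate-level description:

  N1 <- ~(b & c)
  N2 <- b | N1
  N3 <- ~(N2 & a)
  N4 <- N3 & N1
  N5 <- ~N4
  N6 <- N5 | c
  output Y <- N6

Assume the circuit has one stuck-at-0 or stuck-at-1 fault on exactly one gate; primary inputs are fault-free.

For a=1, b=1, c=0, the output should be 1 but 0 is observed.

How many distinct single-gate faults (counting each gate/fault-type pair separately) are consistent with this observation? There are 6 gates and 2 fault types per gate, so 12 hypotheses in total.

Fault-free: N1=1, N2=1, N3=0, N4=0, N5=1, N6=1 → 1. Observed 0.
  N1 stuck-at-0: output 1 ✗
  N1 stuck-at-1: output 1 ✗
  N2 stuck-at-0: output 0 ✓
  N2 stuck-at-1: output 1 ✗
  N3 stuck-at-0: output 1 ✗
  N3 stuck-at-1: output 0 ✓
  N4 stuck-at-0: output 1 ✗
  N4 stuck-at-1: output 0 ✓
  N5 stuck-at-0: output 0 ✓
  N5 stuck-at-1: output 1 ✗
  N6 stuck-at-0: output 0 ✓
  N6 stuck-at-1: output 1 ✗
Consistent faults: {N2 stuck-at-0, N3 stuck-at-1, N4 stuck-at-1, N5 stuck-at-0, N6 stuck-at-0} — 5 in all.

5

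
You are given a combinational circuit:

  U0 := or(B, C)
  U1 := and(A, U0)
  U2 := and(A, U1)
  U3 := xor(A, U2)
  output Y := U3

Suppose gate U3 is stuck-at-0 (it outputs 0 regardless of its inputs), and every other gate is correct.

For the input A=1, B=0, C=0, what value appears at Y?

Propagate with U3 forced: U0=0, U1=0, U2=0, U3=0 [stuck-at-0].
So Y = 0. (Without the fault it would be 1.)

0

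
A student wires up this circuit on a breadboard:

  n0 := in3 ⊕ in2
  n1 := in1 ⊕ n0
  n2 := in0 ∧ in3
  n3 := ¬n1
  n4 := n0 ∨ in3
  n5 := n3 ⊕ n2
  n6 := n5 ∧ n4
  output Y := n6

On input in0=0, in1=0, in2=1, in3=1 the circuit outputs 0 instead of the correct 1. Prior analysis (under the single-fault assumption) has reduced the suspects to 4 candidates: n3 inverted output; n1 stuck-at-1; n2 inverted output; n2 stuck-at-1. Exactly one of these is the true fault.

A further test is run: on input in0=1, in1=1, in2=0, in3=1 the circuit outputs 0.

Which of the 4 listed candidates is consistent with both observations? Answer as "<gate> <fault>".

Evaluate each candidate on input in0=1, in1=1, in2=0, in3=1:
  n3 inverted output: n0=1, n1=0, n2=1, n3=0 [inverted output], n4=1, n5=1, n6=1 → 1 — eliminated
  n1 stuck-at-1: n0=1, n1=1 [stuck-at-1], n2=1, n3=0, n4=1, n5=1, n6=1 → 1 — eliminated
  n2 inverted output: n0=1, n1=0, n2=0 [inverted output], n3=1, n4=1, n5=1, n6=1 → 1 — eliminated
  n2 stuck-at-1: n0=1, n1=0, n2=1 [stuck-at-1], n3=1, n4=1, n5=0, n6=0 → 0 — matches
Only n2 stuck-at-1 reproduces the observed 0.

n2 stuck-at-1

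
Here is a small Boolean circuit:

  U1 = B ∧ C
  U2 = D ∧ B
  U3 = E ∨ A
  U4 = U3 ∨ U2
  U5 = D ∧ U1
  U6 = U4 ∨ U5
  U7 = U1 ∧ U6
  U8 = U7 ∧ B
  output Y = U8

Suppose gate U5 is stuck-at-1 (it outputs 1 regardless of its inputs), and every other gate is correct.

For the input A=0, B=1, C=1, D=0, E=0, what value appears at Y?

1

Propagate with U5 forced: U1=1, U2=0, U3=0, U4=0, U5=1 [stuck-at-1], U6=1, U7=1, U8=1.
So Y = 1. (Without the fault it would be 0.)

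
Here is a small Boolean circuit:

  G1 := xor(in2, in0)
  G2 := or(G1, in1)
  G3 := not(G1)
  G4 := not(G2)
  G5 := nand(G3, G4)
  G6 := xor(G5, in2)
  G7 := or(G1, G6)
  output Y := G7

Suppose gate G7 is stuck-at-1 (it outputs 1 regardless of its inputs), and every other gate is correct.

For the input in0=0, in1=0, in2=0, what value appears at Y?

1

Propagate with G7 forced: G1=0, G2=0, G3=1, G4=1, G5=0, G6=0, G7=1 [stuck-at-1].
So Y = 1. (Without the fault it would be 0.)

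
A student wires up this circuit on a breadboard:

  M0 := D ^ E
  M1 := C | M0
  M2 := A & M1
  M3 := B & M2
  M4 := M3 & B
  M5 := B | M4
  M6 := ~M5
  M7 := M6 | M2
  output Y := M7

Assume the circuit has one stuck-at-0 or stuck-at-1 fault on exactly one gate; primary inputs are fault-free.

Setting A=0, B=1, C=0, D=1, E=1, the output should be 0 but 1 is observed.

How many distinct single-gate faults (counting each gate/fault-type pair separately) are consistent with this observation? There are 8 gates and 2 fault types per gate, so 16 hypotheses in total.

Fault-free: M0=0, M1=0, M2=0, M3=0, M4=0, M5=1, M6=0, M7=0 → 0. Observed 1.
  M0: none of the 2 fault types match ✗
  M1: none of the 2 fault types match ✗
  M2: stuck-at-1 ✓; others ✗
  M3: none of the 2 fault types match ✗
  M4: none of the 2 fault types match ✗
  M5: stuck-at-0 ✓; others ✗
  M6: stuck-at-1 ✓; others ✗
  M7: stuck-at-1 ✓; others ✗
Consistent faults: {M2 stuck-at-1, M5 stuck-at-0, M6 stuck-at-1, M7 stuck-at-1} — 4 in all.

4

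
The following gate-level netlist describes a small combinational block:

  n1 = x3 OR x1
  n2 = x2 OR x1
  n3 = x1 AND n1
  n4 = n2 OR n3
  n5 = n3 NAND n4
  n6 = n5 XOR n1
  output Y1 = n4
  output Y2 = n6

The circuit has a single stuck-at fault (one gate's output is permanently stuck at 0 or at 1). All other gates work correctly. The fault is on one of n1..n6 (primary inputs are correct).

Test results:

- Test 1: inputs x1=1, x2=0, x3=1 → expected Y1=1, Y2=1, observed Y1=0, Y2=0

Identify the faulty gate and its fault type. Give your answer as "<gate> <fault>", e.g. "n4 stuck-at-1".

Fault-free values for test 1 (x1=1, x2=0, x3=1): n1=1, n2=1, n3=1, n4=1, n5=0, n6=1, giving Y1=1, Y2=1. Observed Y1=0, Y2=0.
Test 1: faults giving observed Y1=0, Y2=0 are {n4 stuck-at-0}.
Only n4 stuck-at-0 is consistent with every test.

n4 stuck-at-0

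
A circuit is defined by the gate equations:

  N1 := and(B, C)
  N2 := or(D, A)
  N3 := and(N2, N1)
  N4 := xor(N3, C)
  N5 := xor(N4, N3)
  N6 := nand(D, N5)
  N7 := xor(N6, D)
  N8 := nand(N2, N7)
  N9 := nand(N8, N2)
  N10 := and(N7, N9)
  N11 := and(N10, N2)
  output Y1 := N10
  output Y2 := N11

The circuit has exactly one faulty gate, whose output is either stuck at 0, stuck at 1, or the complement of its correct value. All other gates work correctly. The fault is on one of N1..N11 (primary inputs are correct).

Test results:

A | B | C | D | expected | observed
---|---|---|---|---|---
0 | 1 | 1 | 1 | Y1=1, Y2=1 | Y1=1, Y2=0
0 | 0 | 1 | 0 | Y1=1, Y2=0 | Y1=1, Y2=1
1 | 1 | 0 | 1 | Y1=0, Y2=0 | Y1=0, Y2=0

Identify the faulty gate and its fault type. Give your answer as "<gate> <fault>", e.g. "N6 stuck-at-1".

Fault-free values for test 1 (A=0, B=1, C=1, D=1): N1=1, N2=1, N3=1, N4=0, N5=1, N6=0, N7=1, N8=0, N9=1, N10=1, N11=1, giving Y1=1, Y2=1. Observed Y1=1, Y2=0.
Test 1: faults giving observed Y1=1, Y2=0 are {N2 stuck-at-0, N2 inverted output, N11 stuck-at-0, N11 inverted output}.
Test 2 (A=0, B=0, C=1, D=0): fault-free N1=0, N2=0, N3=0, N4=1, N5=1, N6=1, N7=1, N8=1, N9=1, N10=1, N11=0 → Y1=1, Y2=0; observed Y1=1, Y2=1. Eliminates N2 stuck-at-0, N11 stuck-at-0.
Test 3 (A=1, B=1, C=0, D=1): fault-free N1=0, N2=1, N3=0, N4=0, N5=0, N6=1, N7=0, N8=1, N9=0, N10=0, N11=0 → Y1=0, Y2=0; observed Y1=0, Y2=0. Eliminates N11 inverted output.
Only N2 inverted output is consistent with every test.

N2 inverted output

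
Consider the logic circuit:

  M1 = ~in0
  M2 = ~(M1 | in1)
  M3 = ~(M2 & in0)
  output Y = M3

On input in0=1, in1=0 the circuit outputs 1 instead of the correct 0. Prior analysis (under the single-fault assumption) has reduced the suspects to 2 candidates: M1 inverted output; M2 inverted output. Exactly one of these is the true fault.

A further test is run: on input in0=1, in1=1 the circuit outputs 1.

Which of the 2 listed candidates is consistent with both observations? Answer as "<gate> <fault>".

M1 inverted output

Evaluate each candidate on input in0=1, in1=1:
  M1 inverted output: M1=1 [inverted output], M2=0, M3=1 → 1 — matches
  M2 inverted output: M1=0, M2=1 [inverted output], M3=0 → 0 — eliminated
Only M1 inverted output reproduces the observed 1.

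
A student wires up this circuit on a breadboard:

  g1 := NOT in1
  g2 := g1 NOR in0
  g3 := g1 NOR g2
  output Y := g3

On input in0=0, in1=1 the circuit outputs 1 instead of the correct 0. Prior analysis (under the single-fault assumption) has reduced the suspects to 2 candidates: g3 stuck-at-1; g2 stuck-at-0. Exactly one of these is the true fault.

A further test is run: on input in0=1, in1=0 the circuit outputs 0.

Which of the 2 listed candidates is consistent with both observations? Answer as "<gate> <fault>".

Evaluate each candidate on input in0=1, in1=0:
  g3 stuck-at-1: g1=1, g2=0, g3=1 [stuck-at-1] → 1 — eliminated
  g2 stuck-at-0: g1=1, g2=0 [stuck-at-0], g3=0 → 0 — matches
Only g2 stuck-at-0 reproduces the observed 0.

g2 stuck-at-0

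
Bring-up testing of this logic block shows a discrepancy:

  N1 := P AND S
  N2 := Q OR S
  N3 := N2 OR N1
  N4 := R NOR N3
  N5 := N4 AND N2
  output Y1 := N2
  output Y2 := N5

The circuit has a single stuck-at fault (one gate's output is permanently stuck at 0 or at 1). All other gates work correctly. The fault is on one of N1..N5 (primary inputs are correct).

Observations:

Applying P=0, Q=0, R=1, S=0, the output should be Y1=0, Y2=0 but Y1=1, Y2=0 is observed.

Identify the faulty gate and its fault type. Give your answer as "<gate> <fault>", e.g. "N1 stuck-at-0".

N2 stuck-at-1

Fault-free values for test 1 (P=0, Q=0, R=1, S=0): N1=0, N2=0, N3=0, N4=0, N5=0, giving Y1=0, Y2=0. Observed Y1=1, Y2=0.
Test 1: faults giving observed Y1=1, Y2=0 are {N2 stuck-at-1}.
Only N2 stuck-at-1 is consistent with every test.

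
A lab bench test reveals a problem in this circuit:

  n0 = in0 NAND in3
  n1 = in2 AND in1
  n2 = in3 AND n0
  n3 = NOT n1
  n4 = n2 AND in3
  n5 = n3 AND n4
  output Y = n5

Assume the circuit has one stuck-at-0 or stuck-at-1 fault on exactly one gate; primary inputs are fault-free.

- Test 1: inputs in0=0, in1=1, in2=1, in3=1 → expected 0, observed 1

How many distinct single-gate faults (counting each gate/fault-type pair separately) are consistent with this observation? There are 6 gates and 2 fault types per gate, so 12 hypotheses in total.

3

Fault-free: n0=1, n1=1, n2=1, n3=0, n4=1, n5=0 → 0. Observed 1.
  n0 stuck-at-0: output 0 ✗
  n0 stuck-at-1: output 0 ✗
  n1 stuck-at-0: output 1 ✓
  n1 stuck-at-1: output 0 ✗
  n2 stuck-at-0: output 0 ✗
  n2 stuck-at-1: output 0 ✗
  n3 stuck-at-0: output 0 ✗
  n3 stuck-at-1: output 1 ✓
  n4 stuck-at-0: output 0 ✗
  n4 stuck-at-1: output 0 ✗
  n5 stuck-at-0: output 0 ✗
  n5 stuck-at-1: output 1 ✓
Consistent faults: {n1 stuck-at-0, n3 stuck-at-1, n5 stuck-at-1} — 3 in all.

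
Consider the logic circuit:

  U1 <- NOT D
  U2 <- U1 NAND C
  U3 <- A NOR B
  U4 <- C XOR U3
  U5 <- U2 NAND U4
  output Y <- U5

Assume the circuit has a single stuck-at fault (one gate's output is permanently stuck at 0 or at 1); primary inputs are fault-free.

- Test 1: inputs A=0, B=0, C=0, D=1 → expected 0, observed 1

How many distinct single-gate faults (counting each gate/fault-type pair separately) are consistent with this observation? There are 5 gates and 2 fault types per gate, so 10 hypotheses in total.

Fault-free: U1=0, U2=1, U3=1, U4=1, U5=0 → 0. Observed 1.
  U1 stuck-at-0: output 0 ✗
  U1 stuck-at-1: output 0 ✗
  U2 stuck-at-0: output 1 ✓
  U2 stuck-at-1: output 0 ✗
  U3 stuck-at-0: output 1 ✓
  U3 stuck-at-1: output 0 ✗
  U4 stuck-at-0: output 1 ✓
  U4 stuck-at-1: output 0 ✗
  U5 stuck-at-0: output 0 ✗
  U5 stuck-at-1: output 1 ✓
Consistent faults: {U2 stuck-at-0, U3 stuck-at-0, U4 stuck-at-0, U5 stuck-at-1} — 4 in all.

4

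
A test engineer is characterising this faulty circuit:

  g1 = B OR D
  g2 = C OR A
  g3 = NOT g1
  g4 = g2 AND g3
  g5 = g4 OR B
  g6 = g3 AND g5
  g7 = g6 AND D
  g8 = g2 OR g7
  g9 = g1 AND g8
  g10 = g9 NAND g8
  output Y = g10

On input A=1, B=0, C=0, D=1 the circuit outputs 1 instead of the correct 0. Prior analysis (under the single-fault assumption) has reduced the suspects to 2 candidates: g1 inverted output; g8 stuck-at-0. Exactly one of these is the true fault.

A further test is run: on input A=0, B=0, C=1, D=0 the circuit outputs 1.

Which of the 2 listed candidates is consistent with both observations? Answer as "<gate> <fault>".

Evaluate each candidate on input A=0, B=0, C=1, D=0:
  g1 inverted output: g1=1 [inverted output], g2=1, g3=0, g4=0, g5=0, g6=0, g7=0, g8=1, g9=1, g10=0 → 0 — eliminated
  g8 stuck-at-0: g1=0, g2=1, g3=1, g4=1, g5=1, g6=1, g7=0, g8=0 [stuck-at-0], g9=0, g10=1 → 1 — matches
Only g8 stuck-at-0 reproduces the observed 1.

g8 stuck-at-0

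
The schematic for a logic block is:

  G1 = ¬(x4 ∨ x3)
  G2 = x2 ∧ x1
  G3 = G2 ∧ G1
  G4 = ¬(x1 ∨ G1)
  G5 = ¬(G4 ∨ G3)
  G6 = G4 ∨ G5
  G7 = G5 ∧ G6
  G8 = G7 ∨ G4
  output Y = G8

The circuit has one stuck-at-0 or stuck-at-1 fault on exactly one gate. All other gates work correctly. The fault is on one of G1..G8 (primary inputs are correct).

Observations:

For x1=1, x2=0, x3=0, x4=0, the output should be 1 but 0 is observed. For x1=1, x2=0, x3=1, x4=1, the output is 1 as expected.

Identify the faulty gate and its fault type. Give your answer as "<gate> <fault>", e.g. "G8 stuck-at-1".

Fault-free values for test 1 (x1=1, x2=0, x3=0, x4=0): G1=1, G2=0, G3=0, G4=0, G5=1, G6=1, G7=1, G8=1, giving Y=1. Observed 0.
Test 1: faults giving observed 0 are {G2 stuck-at-1, G3 stuck-at-1, G5 stuck-at-0, G6 stuck-at-0, G7 stuck-at-0, G8 stuck-at-0}.
Test 2 (x1=1, x2=0, x3=1, x4=1): fault-free G1=0, G2=0, G3=0, G4=0, G5=1, G6=1, G7=1, G8=1 → 1; observed 1. Eliminates G3 stuck-at-1, G5 stuck-at-0, G6 stuck-at-0, G7 stuck-at-0, G8 stuck-at-0.
Only G2 stuck-at-1 is consistent with every test.

G2 stuck-at-1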